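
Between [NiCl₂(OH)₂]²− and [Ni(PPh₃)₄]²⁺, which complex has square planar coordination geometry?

[Ni(PPh₃)₄]²⁺

For [NiCl₂(OH)₂]²−: Each chloride is −1; each hydroxide is −1; balancing the −2 overall charge requires Ni(II). Group 10 minus oxidation state 2 gives a d⁸ configuration. Chloride and hydroxide are weak-field ligands. With weak-field ligands the CFSE gain from square planar is small, so a 3d d⁸ ion takes the sterically preferred tetrahedral geometry. → tetrahedral.
For [Ni(PPh₃)₄]²⁺: Ligand charges: triphenylphosphine is neutral. With an overall charge of +2 the nickel centre must be in the +2 oxidation state. Nickel is a group-10 element; Ni(II) is therefore d⁸. Triphenylphosphine is a strong-field ligand (high in the spectrochemical series). A 3d d⁸ ion with strong-field ligands gains enough CFSE to favour square planar over tetrahedral. → square planar.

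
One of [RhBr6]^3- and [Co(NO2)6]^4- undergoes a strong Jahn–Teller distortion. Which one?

[Co(NO2)6]^4-

[RhBr6]^3-: Each bromide is −1; balancing the −3 overall charge requires Rh(III). Rhodium is a group-9 element; Rh(III) is therefore d⁶. A 4d ion has a large Δₒ and is invariably low-spin. The d⁶ configuration leaves the e_g set evenly filled (or empty) — no strong Jahn–Teller driving force.
[Co(NO2)6]^4-: Ligand charges: each nitro (N-bound nitrite) is −1. With an overall charge of −4 the cobalt centre must be in the +2 oxidation state. Group 9 minus oxidation state 2 gives a d⁷ configuration. Nitro (N-bound nitrite) is a strong-field ligand (high in the spectrochemical series) for a first-row metal, so the complex is low-spin. The t₂g⁶e_g¹ (low-spin) configuration has an unevenly filled e_g set; the Jahn–Teller theorem predicts a tetragonal distortion (typically axial elongation) to lift the degeneracy.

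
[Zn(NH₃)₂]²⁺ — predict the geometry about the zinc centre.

linear

Ammonia is neutral; balancing the +2 overall charge requires Zn(II).
Group 12 minus oxidation state 2 gives a d¹⁰ configuration.
Coordination number: 2.
A d¹⁰ ion with only two ligands adopts a linear arrangement (sp hybridisation; no CFSE preference).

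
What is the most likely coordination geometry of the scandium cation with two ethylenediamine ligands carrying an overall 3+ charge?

Summing ligand charges against the +3 overall charge gives an oxidation state of +3 for scandium.
Scandium is a group-3 element; Sc(III) is therefore d⁰.
Counting donor atoms: 2×ethylenediamine (bidentate) → 4 donors. Coordination number = 4.
A d⁰ ion has no crystal-field stabilisation preference between square planar and tetrahedral, so four ligands adopt the sterically favoured tetrahedral geometry.

tetrahedral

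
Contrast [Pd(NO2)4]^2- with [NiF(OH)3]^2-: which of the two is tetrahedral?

For [Pd(NO2)4]^2-: Summing ligand charges against the −2 overall charge gives an oxidation state of +2 for palladium. Palladium is a group-10 element; Pd(II) is therefore d⁸. A 4d d⁸ ion has a large crystal-field splitting; square planar leaves the high-energy d_{x²−y²} orbital empty and maximises CFSE. → square planar.
For [NiF(OH)3]^2-: Each fluoride is −1; each hydroxide is −1; balancing the −2 overall charge requires Ni(II). Group 10 minus oxidation state 2 gives a d⁸ configuration. Fluoride and hydroxide are weak-field ligands. With weak-field ligands the CFSE gain from square planar is small, so a 3d d⁸ ion takes the sterically preferred tetrahedral geometry. → tetrahedral.

[NiF(OH)3]^2-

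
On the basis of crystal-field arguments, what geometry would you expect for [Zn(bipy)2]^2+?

2,2′-bipyridine is neutral; balancing the +2 overall charge requires Zn(II).
Group 12 minus oxidation state 2 gives a d¹⁰ configuration.
Counting donor atoms: 2×2,2′-bipyridine (bidentate) → 4 donors. Coordination number = 4.
A d¹⁰ ion has no crystal-field stabilisation preference between square planar and tetrahedral, so four ligands adopt the sterically favoured tetrahedral geometry.

tetrahedral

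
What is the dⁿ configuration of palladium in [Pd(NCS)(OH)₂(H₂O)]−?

Summing ligand charges against the −1 overall charge gives an oxidation state of +2 for palladium.
Pd sits in group 10, so the d-electron count is 10 − 2 = 8.

d8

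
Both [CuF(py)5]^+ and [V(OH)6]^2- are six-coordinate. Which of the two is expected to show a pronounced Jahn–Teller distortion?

[CuF(py)5]^+

[CuF(py)5]^+: Each fluoride is −1; pyridine is neutral; balancing the +1 overall charge requires Cu(II). Cu sits in group 11, so the d-electron count is 11 − 2 = 9. The t₂g⁶e_g³ configuration has an unevenly filled e_g set; the Jahn–Teller theorem predicts a tetragonal distortion (typically axial elongation) to lift the degeneracy.
[V(OH)6]^2-: Each hydroxide is −1; balancing the −2 overall charge requires V(IV). Vanadium is a group-5 element; V(IV) is therefore d¹. The d¹ configuration leaves the e_g set evenly filled (or empty) — no strong Jahn–Teller driving force.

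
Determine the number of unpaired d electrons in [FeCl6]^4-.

Ligand charges: each chloride is −1. With an overall charge of −4 the iron centre must be in the +2 oxidation state.
Iron is a group-8 element; Fe(II) is therefore d⁶.
The spin state decides the count: Chloride is a weak-field ligand for a first-row metal, so the complex is high-spin.
An octahedral high-spin d⁶ ion is t₂g⁴e_g², giving 4 unpaired electrons.

4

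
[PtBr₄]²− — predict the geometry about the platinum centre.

square planar

Each bromide is −1; balancing the −2 overall charge requires Pt(II).
Group 10 minus oxidation state 2 gives a d⁸ configuration.
Coordination number: 4.
A 5d d⁸ ion has a large crystal-field splitting; square planar leaves the high-energy d_{x²−y²} orbital empty and maximises CFSE.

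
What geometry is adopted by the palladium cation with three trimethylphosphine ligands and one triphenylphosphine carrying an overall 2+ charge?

Summing ligand charges against the +2 overall charge gives an oxidation state of +2 for palladium.
Palladium is a group-10 element; Pd(II) is therefore d⁸.
Coordination number: 4.
A 4d d⁸ ion has a large crystal-field splitting; square planar leaves the high-energy d_{x²−y²} orbital empty and maximises CFSE.

square planar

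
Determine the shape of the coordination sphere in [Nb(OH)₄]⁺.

tetrahedral

Ligand charges: each hydroxide is −1. With an overall charge of +1 the niobium centre must be in the +5 oxidation state.
Niobium is a group-5 element; Nb(V) is therefore d⁰.
Coordination number: 4.
A d⁰ ion has no crystal-field stabilisation preference between square planar and tetrahedral, so four ligands adopt the sterically favoured tetrahedral geometry.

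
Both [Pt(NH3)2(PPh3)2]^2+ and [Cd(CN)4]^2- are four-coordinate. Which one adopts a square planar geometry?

For [Pt(NH3)2(PPh3)2]^2+: Summing ligand charges against the +2 overall charge gives an oxidation state of +2 for platinum. Platinum is a group-10 element; Pt(II) is therefore d⁸. A 5d d⁸ ion has a large crystal-field splitting; square planar leaves the high-energy d_{x²−y²} orbital empty and maximises CFSE. → square planar.
For [Cd(CN)4]^2-: Ligand charges: each cyanide is −1. With an overall charge of −2 the cadmium centre must be in the +2 oxidation state. Cd sits in group 12, so the d-electron count is 12 − 2 = 10. A d¹⁰ ion has no crystal-field stabilisation preference between square planar and tetrahedral, so four ligands adopt the sterically favoured tetrahedral geometry. → tetrahedral.

[Pt(NH3)2(PPh3)2]^2+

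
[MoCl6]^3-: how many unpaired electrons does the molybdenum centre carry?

3

Ligand charges: each chloride is −1. With an overall charge of −3 the molybdenum centre must be in the +3 oxidation state.
Molybdenum is a group-6 element; Mo(III) is therefore d³.
In an octahedral field the d³ configuration is t₂g³e_g⁰ (only one arrangement possible), giving 3 unpaired electrons.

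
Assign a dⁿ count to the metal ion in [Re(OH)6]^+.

d0

Ligand charges: each hydroxide is −1. With an overall charge of +1 the rhenium centre must be in the +7 oxidation state.
Group 7 minus oxidation state 7 gives a d⁰ configuration.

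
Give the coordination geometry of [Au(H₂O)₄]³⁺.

square planar

Summing ligand charges against the +3 overall charge gives an oxidation state of +3 for gold.
Gold is a group-11 element; Au(III) is therefore d⁸.
Coordination number: 4.
A 5d d⁸ ion has a large crystal-field splitting; square planar leaves the high-energy d_{x²−y²} orbital empty and maximises CFSE.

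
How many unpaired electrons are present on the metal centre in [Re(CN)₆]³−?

Each cyanide is −1; balancing the −3 overall charge requires Re(III).
Group 7 minus oxidation state 3 gives a d⁴ configuration.
The spin state decides the count: a 5d ion has a large Δₒ and is invariably low-spin.
An octahedral low-spin d⁴ ion is t₂g⁴e_g⁰, giving 2 unpaired electrons.

2 unpaired electrons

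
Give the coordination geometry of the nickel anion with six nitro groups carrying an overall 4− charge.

octahedral

Ligand charges: each nitro (N-bound nitrite) is −1. With an overall charge of −4 the nickel centre must be in the +2 oxidation state.
Group 10 minus oxidation state 2 gives a d⁸ configuration.
With 6 monodentate ligands the coordination number is 6.
Six donors around a single metal centre give an octahedral coordination sphere.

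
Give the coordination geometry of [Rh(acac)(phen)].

Each acetylacetonate is −1; 1,10-phenanthroline is neutral; balancing the 0 overall charge requires Rh(I).
Group 9 minus oxidation state 1 gives a d⁸ configuration.
Counting donor atoms: 1×acetylacetonate (bidentate) → 2 donors; 1×1,10-phenanthroline (bidentate) → 2 donors. Coordination number = 4.
A 4d d⁸ ion has a large crystal-field splitting; square planar leaves the high-energy d_{x²−y²} orbital empty and maximises CFSE.

square planar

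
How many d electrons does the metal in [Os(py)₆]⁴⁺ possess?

Summing ligand charges against the +4 overall charge gives an oxidation state of +4 for osmium.
Osmium is a group-8 element; Os(IV) is therefore d⁴.

d⁴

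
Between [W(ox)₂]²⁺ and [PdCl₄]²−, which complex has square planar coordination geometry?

For [W(ox)₂]²⁺: Summing ligand charges against the +2 overall charge gives an oxidation state of +6 for tungsten. W sits in group 6, so the d-electron count is 6 − 6 = 0. A d⁰ ion has no crystal-field stabilisation preference between square planar and tetrahedral, so four ligands adopt the sterically favoured tetrahedral geometry. → tetrahedral.
For [PdCl₄]²−: Ligand charges: each chloride is −1. With an overall charge of −2 the palladium centre must be in the +2 oxidation state. Group 10 minus oxidation state 2 gives a d⁸ configuration. A 4d d⁸ ion has a large crystal-field splitting; square planar leaves the high-energy d_{x²−y²} orbital empty and maximises CFSE. → square planar.

[PdCl₄]²−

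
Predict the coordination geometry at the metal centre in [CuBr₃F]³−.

Summing ligand charges against the −3 overall charge gives an oxidation state of +1 for copper.
Cu sits in group 11, so the d-electron count is 11 − 1 = 10.
Coordination number: 4.
A d¹⁰ ion has no crystal-field stabilisation preference between square planar and tetrahedral, so four ligands adopt the sterically favoured tetrahedral geometry.

tetrahedral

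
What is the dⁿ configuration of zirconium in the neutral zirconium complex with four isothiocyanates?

d⁰

Each isothiocyanate is −1; balancing the 0 overall charge requires Zr(IV).
Group 4 minus oxidation state 4 gives a d⁰ configuration.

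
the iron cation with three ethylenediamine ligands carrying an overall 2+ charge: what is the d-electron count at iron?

d⁶

Ethylenediamine is neutral; balancing the +2 overall charge requires Fe(II).
Group 8 minus oxidation state 2 gives a d⁶ configuration.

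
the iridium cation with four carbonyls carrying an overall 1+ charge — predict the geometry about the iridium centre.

square planar

Summing ligand charges against the +1 overall charge gives an oxidation state of +1 for iridium.
Iridium is a group-9 element; Ir(I) is therefore d⁸.
Coordination number: 4.
A 5d d⁸ ion has a large crystal-field splitting; square planar leaves the high-energy d_{x²−y²} orbital empty and maximises CFSE.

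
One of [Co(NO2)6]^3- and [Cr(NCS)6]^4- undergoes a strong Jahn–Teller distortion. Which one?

[Co(NO2)6]^3-: Summing ligand charges against the −3 overall charge gives an oxidation state of +3 for cobalt. Group 9 minus oxidation state 3 gives a d⁶ configuration. Co(III) has an exceptionally large octahedral splitting and is low-spin with essentially every ligand except fluoride. The d⁶ configuration leaves the e_g set evenly filled (or empty) — no strong Jahn–Teller driving force.
[Cr(NCS)6]^4-: Summing ligand charges against the −4 overall charge gives an oxidation state of +2 for chromium. Chromium is a group-6 element; Cr(II) is therefore d⁴. Isothiocyanate is a weak-field ligand for a first-row metal, so the complex is high-spin. The t₂g³e_g¹ (high-spin) configuration has an unevenly filled e_g set; the Jahn–Teller theorem predicts a tetragonal distortion (typically axial elongation) to lift the degeneracy.

[Cr(NCS)6]^4-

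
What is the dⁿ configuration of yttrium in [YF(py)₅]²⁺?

Summing ligand charges against the +2 overall charge gives an oxidation state of +3 for yttrium.
Yttrium is a group-3 element; Y(III) is therefore d⁰.

d⁰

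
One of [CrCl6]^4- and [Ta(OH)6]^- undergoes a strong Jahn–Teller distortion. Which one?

[CrCl6]^4-: Each chloride is −1; balancing the −4 overall charge requires Cr(II). Group 6 minus oxidation state 2 gives a d⁴ configuration. Chloride is a weak-field ligand for a first-row metal, so the complex is high-spin. The t₂g³e_g¹ (high-spin) configuration has an unevenly filled e_g set; the Jahn–Teller theorem predicts a tetragonal distortion (typically axial elongation) to lift the degeneracy.
[Ta(OH)6]^-: Each hydroxide is −1; balancing the −1 overall charge requires Ta(V). Tantalum is a group-5 element; Ta(V) is therefore d⁰. The d⁰ configuration leaves the e_g set evenly filled (or empty) — no strong Jahn–Teller driving force.

[CrCl6]^4-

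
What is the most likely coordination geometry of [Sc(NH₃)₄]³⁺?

Ligand charges: ammonia is neutral. With an overall charge of +3 the scandium centre must be in the +3 oxidation state.
Scandium is a group-3 element; Sc(III) is therefore d⁰.
With 4 monodentate ligands the coordination number is 4.
A d⁰ ion has no crystal-field stabilisation preference between square planar and tetrahedral, so four ligands adopt the sterically favoured tetrahedral geometry.

tetrahedral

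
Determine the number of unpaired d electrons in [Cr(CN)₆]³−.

3 unpaired electrons

Summing ligand charges against the −3 overall charge gives an oxidation state of +3 for chromium.
Chromium is a group-6 element; Cr(III) is therefore d³.
In an octahedral field the d³ configuration is t₂g³e_g⁰ (only one arrangement possible), giving 3 unpaired electrons.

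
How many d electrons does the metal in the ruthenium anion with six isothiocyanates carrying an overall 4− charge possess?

d⁶

Summing ligand charges against the −4 overall charge gives an oxidation state of +2 for ruthenium.
Ru sits in group 8, so the d-electron count is 8 − 2 = 6.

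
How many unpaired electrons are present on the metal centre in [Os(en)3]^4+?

Ethylenediamine is neutral; balancing the +4 overall charge requires Os(IV).
Group 8 minus oxidation state 4 gives a d⁴ configuration.
Counting donor atoms: 3×ethylenediamine (bidentate) → 6 donors. Coordination number = 6.
The spin state decides the count: a 5d ion has a large Δₒ and is invariably low-spin.
An octahedral low-spin d⁴ ion is t₂g⁴e_g⁰, giving 2 unpaired electrons.

2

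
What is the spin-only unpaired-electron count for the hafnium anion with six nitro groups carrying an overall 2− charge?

0 unpaired electrons

Ligand charges: each nitro (N-bound nitrite) is −1. With an overall charge of −2 the hafnium centre must be in the +4 oxidation state.
Hafnium is a group-4 element; Hf(IV) is therefore d⁰.
In an octahedral field the d⁰ configuration is t₂g⁰e_g⁰, giving 0 unpaired electrons.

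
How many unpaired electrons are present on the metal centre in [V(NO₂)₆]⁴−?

Summing ligand charges against the −4 overall charge gives an oxidation state of +2 for vanadium.
Vanadium is a group-5 element; V(II) is therefore d³.
In an octahedral field the d³ configuration is t₂g³e_g⁰ (only one arrangement possible), giving 3 unpaired electrons.

3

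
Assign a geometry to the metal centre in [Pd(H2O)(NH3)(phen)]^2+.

square planar

Water is neutral; ammonia is neutral; 1,10-phenanthroline is neutral; balancing the +2 overall charge requires Pd(II).
Pd sits in group 10, so the d-electron count is 10 − 2 = 8.
Counting donor atoms: 1×water (monodentate) → 1 donor; 1×ammonia (monodentate) → 1 donor; 1×1,10-phenanthroline (bidentate) → 2 donors. Coordination number = 4.
A 4d d⁸ ion has a large crystal-field splitting; square planar leaves the high-energy d_{x²−y²} orbital empty and maximises CFSE.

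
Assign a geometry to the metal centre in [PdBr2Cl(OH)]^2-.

Ligand charges: each bromide is −1; each chloride is −1; each hydroxide is −1. With an overall charge of −2 the palladium centre must be in the +2 oxidation state.
Group 10 minus oxidation state 2 gives a d⁸ configuration.
Coordination number: 4.
A 4d d⁸ ion has a large crystal-field splitting; square planar leaves the high-energy d_{x²−y²} orbital empty and maximises CFSE.

square planar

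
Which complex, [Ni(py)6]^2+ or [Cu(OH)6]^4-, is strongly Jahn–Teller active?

[Ni(py)6]^2+: Summing ligand charges against the +2 overall charge gives an oxidation state of +2 for nickel. Ni sits in group 10, so the d-electron count is 10 − 2 = 8. The d⁸ configuration leaves the e_g set evenly filled (or empty) — no strong Jahn–Teller driving force.
[Cu(OH)6]^4-: Ligand charges: each hydroxide is −1. With an overall charge of −4 the copper centre must be in the +2 oxidation state. Copper is a group-11 element; Cu(II) is therefore d⁹. The t₂g⁶e_g³ configuration has an unevenly filled e_g set; the Jahn–Teller theorem predicts a tetragonal distortion (typically axial elongation) to lift the degeneracy.

[Cu(OH)6]^4-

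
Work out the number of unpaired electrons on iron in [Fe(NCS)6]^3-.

Ligand charges: each isothiocyanate is −1. With an overall charge of −3 the iron centre must be in the +3 oxidation state.
Fe sits in group 8, so the d-electron count is 8 − 3 = 5.
The spin state decides the count: Isothiocyanate is a weak-field ligand for a first-row metal, so the complex is high-spin.
An octahedral high-spin d⁵ ion is t₂g³e_g², giving 5 unpaired electrons.

5 unpaired electrons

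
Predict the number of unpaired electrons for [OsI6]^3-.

1 unpaired electron

Each iodide is −1; balancing the −3 overall charge requires Os(III).
Os sits in group 8, so the d-electron count is 8 − 3 = 5.
The spin state decides the count: a 5d ion has a large Δₒ and is invariably low-spin.
An octahedral low-spin d⁵ ion is t₂g⁵e_g⁰, giving 1 unpaired electron.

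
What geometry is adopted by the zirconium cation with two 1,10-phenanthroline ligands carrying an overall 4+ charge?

tetrahedral

Summing ligand charges against the +4 overall charge gives an oxidation state of +4 for zirconium.
Group 4 minus oxidation state 4 gives a d⁰ configuration.
Counting donor atoms: 2×1,10-phenanthroline (bidentate) → 4 donors. Coordination number = 4.
A d⁰ ion has no crystal-field stabilisation preference between square planar and tetrahedral, so four ligands adopt the sterically favoured tetrahedral geometry.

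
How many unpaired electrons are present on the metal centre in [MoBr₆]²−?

Each bromide is −1; balancing the −2 overall charge requires Mo(IV).
Molybdenum is a group-6 element; Mo(IV) is therefore d².
In an octahedral field the d² configuration is t₂g²e_g⁰ (only one arrangement possible), giving 2 unpaired electrons.

2 unpaired electrons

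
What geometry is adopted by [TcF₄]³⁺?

Summing ligand charges against the +3 overall charge gives an oxidation state of +7 for technetium.
Group 7 minus oxidation state 7 gives a d⁰ configuration.
With 4 monodentate ligands the coordination number is 4.
A d⁰ ion has no crystal-field stabilisation preference between square planar and tetrahedral, so four ligands adopt the sterically favoured tetrahedral geometry.

tetrahedral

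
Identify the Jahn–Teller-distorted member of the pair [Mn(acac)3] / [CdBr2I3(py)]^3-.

[Mn(acac)3]

[Mn(acac)3]: Ligand charges: each acetylacetonate is −1. With an overall charge of 0 the manganese centre must be in the +3 oxidation state. Manganese is a group-7 element; Mn(III) is therefore d⁴. Acetylacetonate is a weak-field ligand for a first-row metal, so the complex is high-spin. The t₂g³e_g¹ (high-spin) configuration has an unevenly filled e_g set; the Jahn–Teller theorem predicts a tetragonal distortion (typically axial elongation) to lift the degeneracy.
[CdBr2I3(py)]^3-: Each bromide is −1; each iodide is −1; pyridine is neutral; balancing the −3 overall charge requires Cd(II). Group 12 minus oxidation state 2 gives a d¹⁰ configuration. The d¹⁰ configuration leaves the e_g set evenly filled (or empty) — no strong Jahn–Teller driving force.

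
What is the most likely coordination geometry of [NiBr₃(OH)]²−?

Each bromide is −1; each hydroxide is −1; balancing the −2 overall charge requires Ni(II).
Group 10 minus oxidation state 2 gives a d⁸ configuration.
With 4 monodentate ligands the coordination number is 4.
Bromide and hydroxide are weak-field ligands.
With weak-field ligands the CFSE gain from square planar is small, so a 3d d⁸ ion takes the sterically preferred tetrahedral geometry.

tetrahedral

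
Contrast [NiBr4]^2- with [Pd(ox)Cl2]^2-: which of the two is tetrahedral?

[NiBr4]^2-

For [NiBr4]^2-: Each bromide is −1; balancing the −2 overall charge requires Ni(II). Nickel is a group-10 element; Ni(II) is therefore d⁸. Bromide is a weak-field ligand. With weak-field ligands the CFSE gain from square planar is small, so a 3d d⁸ ion takes the sterically preferred tetrahedral geometry. → tetrahedral.
For [Pd(ox)Cl2]^2-: Ligand charges: each oxalate is −2; each chloride is −1. With an overall charge of −2 the palladium centre must be in the +2 oxidation state. Palladium is a group-10 element; Pd(II) is therefore d⁸. A 4d d⁸ ion has a large crystal-field splitting; square planar leaves the high-energy d_{x²−y²} orbital empty and maximises CFSE. → square planar.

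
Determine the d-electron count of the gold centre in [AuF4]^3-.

d¹⁰

Summing ligand charges against the −3 overall charge gives an oxidation state of +1 for gold.
Gold is a group-11 element; Au(I) is therefore d¹⁰.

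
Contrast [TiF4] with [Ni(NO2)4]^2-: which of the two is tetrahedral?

For [TiF4]: Summing ligand charges against the 0 overall charge gives an oxidation state of +4 for titanium. Ti sits in group 4, so the d-electron count is 4 − 4 = 0. A d⁰ ion has no crystal-field stabilisation preference between square planar and tetrahedral, so four ligands adopt the sterically favoured tetrahedral geometry. → tetrahedral.
For [Ni(NO2)4]^2-: Ligand charges: each nitro (N-bound nitrite) is −1. With an overall charge of −2 the nickel centre must be in the +2 oxidation state. Nickel is a group-10 element; Ni(II) is therefore d⁸. Nitro (N-bound nitrite) is a strong-field ligand (high in the spectrochemical series). A 3d d⁸ ion with strong-field ligands gains enough CFSE to favour square planar over tetrahedral. → square planar.

[TiF4]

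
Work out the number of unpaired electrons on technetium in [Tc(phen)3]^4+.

1,10-phenanthroline is neutral; balancing the +4 overall charge requires Tc(IV).
Group 7 minus oxidation state 4 gives a d³ configuration.
Counting donor atoms: 3×1,10-phenanthroline (bidentate) → 6 donors. Coordination number = 6.
In an octahedral field the d³ configuration is t₂g³e_g⁰ (only one arrangement possible), giving 3 unpaired electrons.

3 unpaired electrons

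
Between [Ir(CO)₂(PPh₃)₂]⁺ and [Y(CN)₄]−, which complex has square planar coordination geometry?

For [Ir(CO)₂(PPh₃)₂]⁺: Carbonyl is neutral; triphenylphosphine is neutral; balancing the +1 overall charge requires Ir(I). Ir sits in group 9, so the d-electron count is 9 − 1 = 8. A 5d d⁸ ion has a large crystal-field splitting; square planar leaves the high-energy d_{x²−y²} orbital empty and maximises CFSE. → square planar.
For [Y(CN)₄]−: Summing ligand charges against the −1 overall charge gives an oxidation state of +3 for yttrium. Y sits in group 3, so the d-electron count is 3 − 3 = 0. A d⁰ ion has no crystal-field stabilisation preference between square planar and tetrahedral, so four ligands adopt the sterically favoured tetrahedral geometry. → tetrahedral.

[Ir(CO)₂(PPh₃)₂]⁺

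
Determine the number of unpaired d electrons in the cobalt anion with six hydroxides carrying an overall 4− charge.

Each hydroxide is −1; balancing the −4 overall charge requires Co(II).
Cobalt is a group-9 element; Co(II) is therefore d⁷.
The spin state decides the count: Hydroxide is a weak-field ligand for a first-row metal, so the complex is high-spin.
An octahedral high-spin d⁷ ion is t₂g⁵e_g², giving 3 unpaired electrons.

3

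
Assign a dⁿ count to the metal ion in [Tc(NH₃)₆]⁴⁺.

d³

Ligand charges: ammonia is neutral. With an overall charge of +4 the technetium centre must be in the +4 oxidation state.
Technetium is a group-7 element; Tc(IV) is therefore d³.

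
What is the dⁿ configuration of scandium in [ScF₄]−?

Ligand charges: each fluoride is −1. With an overall charge of −1 the scandium centre must be in the +3 oxidation state.
Group 3 minus oxidation state 3 gives a d⁰ configuration.

d0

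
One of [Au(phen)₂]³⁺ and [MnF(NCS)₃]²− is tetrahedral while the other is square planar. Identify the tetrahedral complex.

For [Au(phen)₂]³⁺: Ligand charges: 1,10-phenanthroline is neutral. With an overall charge of +3 the gold centre must be in the +3 oxidation state. Gold is a group-11 element; Au(III) is therefore d⁸. A 5d d⁸ ion has a large crystal-field splitting; square planar leaves the high-energy d_{x²−y²} orbital empty and maximises CFSE. → square planar.
For [MnF(NCS)₃]²−: Summing ligand charges against the −2 overall charge gives an oxidation state of +2 for manganese. Mn sits in group 7, so the d-electron count is 7 − 2 = 5. A high-spin d⁵ ion has zero CFSE in either geometry, so four ligands adopt the sterically favoured tetrahedral geometry. → tetrahedral.

[MnF(NCS)₃]²−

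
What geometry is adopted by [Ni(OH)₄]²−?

Ligand charges: each hydroxide is −1. With an overall charge of −2 the nickel centre must be in the +2 oxidation state.
Nickel is a group-10 element; Ni(II) is therefore d⁸.
With 4 monodentate ligands the coordination number is 4.
Hydroxide is a weak-field ligand.
With weak-field ligands the CFSE gain from square planar is small, so a 3d d⁸ ion takes the sterically preferred tetrahedral geometry.

tetrahedral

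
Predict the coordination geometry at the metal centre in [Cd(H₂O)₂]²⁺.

linear

Ligand charges: water is neutral. With an overall charge of +2 the cadmium centre must be in the +2 oxidation state.
Cd sits in group 12, so the d-electron count is 12 − 2 = 10.
Coordination number: 2.
A d¹⁰ ion with only two ligands adopts a linear arrangement (sp hybridisation; no CFSE preference).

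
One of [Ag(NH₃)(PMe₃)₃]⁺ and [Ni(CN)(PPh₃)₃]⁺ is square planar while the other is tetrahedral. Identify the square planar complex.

For [Ag(NH₃)(PMe₃)₃]⁺: Ligand charges: ammonia is neutral; trimethylphosphine is neutral. With an overall charge of +1 the silver centre must be in the +1 oxidation state. Silver is a group-11 element; Ag(I) is therefore d¹⁰. A d¹⁰ ion has no crystal-field stabilisation preference between square planar and tetrahedral, so four ligands adopt the sterically favoured tetrahedral geometry. → tetrahedral.
For [Ni(CN)(PPh₃)₃]⁺: Summing ligand charges against the +1 overall charge gives an oxidation state of +2 for nickel. Nickel is a group-10 element; Ni(II) is therefore d⁸. Cyanide and triphenylphosphine are strong-field ligands (high in the spectrochemical series). A 3d d⁸ ion with strong-field ligands gains enough CFSE to favour square planar over tetrahedral. → square planar.

[Ni(CN)(PPh₃)₃]⁺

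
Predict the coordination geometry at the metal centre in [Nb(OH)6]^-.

octahedral

Each hydroxide is −1; balancing the −1 overall charge requires Nb(V).
Group 5 minus oxidation state 5 gives a d⁰ configuration.
Coordination number: 6.
Six donors around a single metal centre give an octahedral coordination sphere.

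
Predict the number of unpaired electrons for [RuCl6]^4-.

Each chloride is −1; balancing the −4 overall charge requires Ru(II).
Group 8 minus oxidation state 2 gives a d⁶ configuration.
The spin state decides the count: a 4d ion has a large Δₒ and is invariably low-spin.
An octahedral low-spin d⁶ ion is t₂g⁶e_g⁰, giving 0 unpaired electrons.

0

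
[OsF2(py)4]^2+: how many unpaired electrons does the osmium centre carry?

2

Summing ligand charges against the +2 overall charge gives an oxidation state of +4 for osmium.
Os sits in group 8, so the d-electron count is 8 − 4 = 4.
The spin state decides the count: a 5d ion has a large Δₒ and is invariably low-spin.
An octahedral low-spin d⁴ ion is t₂g⁴e_g⁰, giving 2 unpaired electrons.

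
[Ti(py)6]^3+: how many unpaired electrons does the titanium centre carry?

1 unpaired electron

Summing ligand charges against the +3 overall charge gives an oxidation state of +3 for titanium.
Group 4 minus oxidation state 3 gives a d¹ configuration.
In an octahedral field the d¹ configuration is t₂g¹e_g⁰ (only one arrangement possible), giving 1 unpaired electron.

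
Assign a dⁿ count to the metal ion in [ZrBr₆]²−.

Ligand charges: each bromide is −1. With an overall charge of −2 the zirconium centre must be in the +4 oxidation state.
Zirconium is a group-4 element; Zr(IV) is therefore d⁰.

d0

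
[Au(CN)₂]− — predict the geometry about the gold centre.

Each cyanide is −1; balancing the −1 overall charge requires Au(I).
Au sits in group 11, so the d-electron count is 11 − 1 = 10.
Coordination number: 2.
A d¹⁰ ion with only two ligands adopts a linear arrangement (sp hybridisation; no CFSE preference).

linear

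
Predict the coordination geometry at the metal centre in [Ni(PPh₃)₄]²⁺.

Summing ligand charges against the +2 overall charge gives an oxidation state of +2 for nickel.
Group 10 minus oxidation state 2 gives a d⁸ configuration.
With 4 monodentate ligands the coordination number is 4.
Triphenylphosphine is a strong-field ligand (high in the spectrochemical series).
A 3d d⁸ ion with strong-field ligands gains enough CFSE to favour square planar over tetrahedral.

square planar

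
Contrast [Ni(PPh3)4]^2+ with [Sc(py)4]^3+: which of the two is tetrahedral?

For [Ni(PPh3)4]^2+: Ligand charges: triphenylphosphine is neutral. With an overall charge of +2 the nickel centre must be in the +2 oxidation state. Nickel is a group-10 element; Ni(II) is therefore d⁸. Triphenylphosphine is a strong-field ligand (high in the spectrochemical series). A 3d d⁸ ion with strong-field ligands gains enough CFSE to favour square planar over tetrahedral. → square planar.
For [Sc(py)4]^3+: Pyridine is neutral; balancing the +3 overall charge requires Sc(III). Group 3 minus oxidation state 3 gives a d⁰ configuration. A d⁰ ion has no crystal-field stabilisation preference between square planar and tetrahedral, so four ligands adopt the sterically favoured tetrahedral geometry. → tetrahedral.

[Sc(py)4]^3+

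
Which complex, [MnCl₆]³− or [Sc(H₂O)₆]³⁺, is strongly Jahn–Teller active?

[MnCl₆]³−: Each chloride is −1; balancing the −3 overall charge requires Mn(III). Group 7 minus oxidation state 3 gives a d⁴ configuration. Chloride is a weak-field ligand for a first-row metal, so the complex is high-spin. The t₂g³e_g¹ (high-spin) configuration has an unevenly filled e_g set; the Jahn–Teller theorem predicts a tetragonal distortion (typically axial elongation) to lift the degeneracy.
[Sc(H₂O)₆]³⁺: Summing ligand charges against the +3 overall charge gives an oxidation state of +3 for scandium. Group 3 minus oxidation state 3 gives a d⁰ configuration. The d⁰ configuration leaves the e_g set evenly filled (or empty) — no strong Jahn–Teller driving force.

[MnCl₆]³−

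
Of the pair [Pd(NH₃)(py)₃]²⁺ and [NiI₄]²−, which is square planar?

[Pd(NH₃)(py)₃]²⁺

For [Pd(NH₃)(py)₃]²⁺: Ammonia is neutral; pyridine is neutral; balancing the +2 overall charge requires Pd(II). Group 10 minus oxidation state 2 gives a d⁸ configuration. A 4d d⁸ ion has a large crystal-field splitting; square planar leaves the high-energy d_{x²−y²} orbital empty and maximises CFSE. → square planar.
For [NiI₄]²−: Ligand charges: each iodide is −1. With an overall charge of −2 the nickel centre must be in the +2 oxidation state. Ni sits in group 10, so the d-electron count is 10 − 2 = 8. Iodide is a weak-field ligand. With weak-field ligands the CFSE gain from square planar is small, so a 3d d⁸ ion takes the sterically preferred tetrahedral geometry. → tetrahedral.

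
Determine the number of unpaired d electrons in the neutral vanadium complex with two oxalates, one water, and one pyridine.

Ligand charges: each oxalate is −2; water is neutral; pyridine is neutral. With an overall charge of 0 the vanadium centre must be in the +4 oxidation state.
Vanadium is a group-5 element; V(IV) is therefore d¹.
Counting donor atoms: 2×oxalate (bidentate) → 4 donors; 1×water (monodentate) → 1 donor; 1×pyridine (monodentate) → 1 donor. Coordination number = 6.
In an octahedral field the d¹ configuration is t₂g¹e_g⁰ (only one arrangement possible), giving 1 unpaired electron.

1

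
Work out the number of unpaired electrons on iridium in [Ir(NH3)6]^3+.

Ammonia is neutral; balancing the +3 overall charge requires Ir(III).
Ir sits in group 9, so the d-electron count is 9 − 3 = 6.
The spin state decides the count: a 5d ion has a large Δₒ and is invariably low-spin.
An octahedral low-spin d⁶ ion is t₂g⁶e_g⁰, giving 0 unpaired electrons.

0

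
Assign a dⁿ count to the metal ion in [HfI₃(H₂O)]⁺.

d⁰

Each iodide is −1; water is neutral; balancing the +1 overall charge requires Hf(IV).
Group 4 minus oxidation state 4 gives a d⁰ configuration.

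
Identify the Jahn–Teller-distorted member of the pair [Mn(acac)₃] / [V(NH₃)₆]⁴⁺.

[Mn(acac)₃]: Summing ligand charges against the 0 overall charge gives an oxidation state of +3 for manganese. Manganese is a group-7 element; Mn(III) is therefore d⁴. Acetylacetonate is a weak-field ligand for a first-row metal, so the complex is high-spin. The t₂g³e_g¹ (high-spin) configuration has an unevenly filled e_g set; the Jahn–Teller theorem predicts a tetragonal distortion (typically axial elongation) to lift the degeneracy.
[V(NH₃)₆]⁴⁺: Ammonia is neutral; balancing the +4 overall charge requires V(IV). Group 5 minus oxidation state 4 gives a d¹ configuration. The d¹ configuration leaves the e_g set evenly filled (or empty) — no strong Jahn–Teller driving force.

[Mn(acac)₃]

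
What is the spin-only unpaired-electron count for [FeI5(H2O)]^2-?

5 unpaired electrons

Summing ligand charges against the −2 overall charge gives an oxidation state of +3 for iron.
Iron is a group-8 element; Fe(III) is therefore d⁵.
The spin state decides the count: Iodide is a weak-field ligand for a first-row metal, so the complex is high-spin.
An octahedral high-spin d⁵ ion is t₂g³e_g², giving 5 unpaired electrons.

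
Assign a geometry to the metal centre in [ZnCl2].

linear

Summing ligand charges against the 0 overall charge gives an oxidation state of +2 for zinc.
Zinc is a group-12 element; Zn(II) is therefore d¹⁰.
Coordination number: 2.
A d¹⁰ ion with only two ligands adopts a linear arrangement (sp hybridisation; no CFSE preference).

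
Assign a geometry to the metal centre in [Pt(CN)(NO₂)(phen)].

Summing ligand charges against the 0 overall charge gives an oxidation state of +2 for platinum.
Pt sits in group 10, so the d-electron count is 10 − 2 = 8.
Counting donor atoms: 1×cyanide (monodentate) → 1 donor; 1×nitro (N-bound nitrite) (monodentate) → 1 donor; 1×1,10-phenanthroline (bidentate) → 2 donors. Coordination number = 4.
A 5d d⁸ ion has a large crystal-field splitting; square planar leaves the high-energy d_{x²−y²} orbital empty and maximises CFSE.

square planar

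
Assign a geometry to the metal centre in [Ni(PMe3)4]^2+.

square planar

Ligand charges: trimethylphosphine is neutral. With an overall charge of +2 the nickel centre must be in the +2 oxidation state.
Group 10 minus oxidation state 2 gives a d⁸ configuration.
Coordination number: 4.
Trimethylphosphine is a strong-field ligand (high in the spectrochemical series).
A 3d d⁸ ion with strong-field ligands gains enough CFSE to favour square planar over tetrahedral.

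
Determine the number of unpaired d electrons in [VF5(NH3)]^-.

1 unpaired electron

Ligand charges: each fluoride is −1; ammonia is neutral. With an overall charge of −1 the vanadium centre must be in the +4 oxidation state.
Group 5 minus oxidation state 4 gives a d¹ configuration.
In an octahedral field the d¹ configuration is t₂g¹e_g⁰ (only one arrangement possible), giving 1 unpaired electron.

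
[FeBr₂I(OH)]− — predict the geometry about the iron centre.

Summing ligand charges against the −1 overall charge gives an oxidation state of +3 for iron.
Group 8 minus oxidation state 3 gives a d⁵ configuration.
Coordination number: 4.
Bromide, hydroxide, and iodide are weak-field ligands.
A high-spin d⁵ ion has zero CFSE in either geometry, so four ligands adopt the sterically favoured tetrahedral geometry.

tetrahedral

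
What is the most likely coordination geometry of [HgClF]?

Each chloride is −1; each fluoride is −1; balancing the 0 overall charge requires Hg(II).
Group 12 minus oxidation state 2 gives a d¹⁰ configuration.
Coordination number: 2.
A d¹⁰ ion with only two ligands adopts a linear arrangement (sp hybridisation; no CFSE preference).

linear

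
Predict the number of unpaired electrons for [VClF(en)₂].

Ligand charges: each chloride is −1; each fluoride is −1; ethylenediamine is neutral. With an overall charge of 0 the vanadium centre must be in the +2 oxidation state.
Group 5 minus oxidation state 2 gives a d³ configuration.
Counting donor atoms: 1×chloride (monodentate) → 1 donor; 1×fluoride (monodentate) → 1 donor; 2×ethylenediamine (bidentate) → 4 donors. Coordination number = 6.
In an octahedral field the d³ configuration is t₂g³e_g⁰ (only one arrangement possible), giving 3 unpaired electrons.

3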